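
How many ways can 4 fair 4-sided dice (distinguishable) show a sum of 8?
Coefficient of x^8 in (x + x² + ... + x^4)^4. By inclusion-exclusion on dice exceeding 4: Σ_j (-1)^j C(4,j)·C(8-1-4j, 3) = C(4,0)·C(7,3) - C(4,1)·C(3,3) = 1·35 - 4·1 = 31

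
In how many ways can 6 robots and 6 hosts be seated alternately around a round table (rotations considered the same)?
Fix one of the robots: (6-1)! ways for the remaining robots, × 6! ways for the hosts = 120 × 720 = 86400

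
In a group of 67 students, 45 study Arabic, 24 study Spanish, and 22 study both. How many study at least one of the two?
|A∪B| = |A| + |B| - |A∩B| = 45 + 24 - 22 = 47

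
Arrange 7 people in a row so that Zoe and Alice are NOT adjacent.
Total - adjacent = 7! - (7-1)!×2 = 5040 - 1440 = 3600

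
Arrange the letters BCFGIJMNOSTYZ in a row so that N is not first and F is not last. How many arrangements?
By inclusion-exclusion: 13! - 2×(13-1)! + (13-2)! = 6227020800 - 958003200 + 39916800 = 5308934400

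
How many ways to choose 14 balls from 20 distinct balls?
C(20,14) = 20!/(14!×6!) = 38760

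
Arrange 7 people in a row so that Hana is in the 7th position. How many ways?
Fix one position: (7-1)! = 720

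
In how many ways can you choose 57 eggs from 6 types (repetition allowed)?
C(57+6-1, 6-1) = C(62, 5) = 6471002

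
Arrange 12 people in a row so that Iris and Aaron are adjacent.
Treat as block: (12-1)! × 2! = 39916800 × 2 = 79833600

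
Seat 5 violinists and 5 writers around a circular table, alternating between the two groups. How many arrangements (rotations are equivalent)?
Fix one of the violinists: (5-1)! ways for the remaining violinists, × 5! ways for the writers = 24 × 120 = 2880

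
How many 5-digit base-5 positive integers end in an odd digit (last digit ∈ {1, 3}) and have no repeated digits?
Last∈{1,3}. Last=0: 0. Last nonzero: 2×3×P(3,3) = 36. Total = 36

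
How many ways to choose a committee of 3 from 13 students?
C(13,3) = 13!/(3!×10!) = 286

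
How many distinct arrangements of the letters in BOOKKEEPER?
10! / (1! × 2! × 2! × 3! × 1! × 1!) = 151200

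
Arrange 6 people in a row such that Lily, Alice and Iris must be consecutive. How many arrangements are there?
Treat the 3 as one block: (6-3+1)! × 3! = 24 × 6 = 144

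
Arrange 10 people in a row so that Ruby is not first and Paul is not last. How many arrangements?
By inclusion-exclusion: 10! - 2×(10-1)! + (10-2)! = 3628800 - 725760 + 40320 = 2943360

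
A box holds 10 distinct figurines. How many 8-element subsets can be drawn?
C(10,8) = 10!/(8!×2!) = 45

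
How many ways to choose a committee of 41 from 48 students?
C(48,41) = 48!/(41!×7!) = 73629072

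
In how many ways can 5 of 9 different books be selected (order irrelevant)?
C(9,5) = 9!/(5!×4!) = 126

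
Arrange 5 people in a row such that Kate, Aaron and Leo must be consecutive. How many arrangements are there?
Treat the 3 as one block: (5-3+1)! × 3! = 6 × 6 = 36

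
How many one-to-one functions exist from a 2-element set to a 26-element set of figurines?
P(26,2) = 26!/(26-2)! = 650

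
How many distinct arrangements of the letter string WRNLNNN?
7! / (1! × 1! × 4! × 1!) = 210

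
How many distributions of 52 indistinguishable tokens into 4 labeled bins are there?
C(52+4-1, 4-1) = C(55, 3) = 26235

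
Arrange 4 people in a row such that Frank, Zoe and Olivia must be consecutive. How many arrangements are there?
Treat the 3 as one block: (4-3+1)! × 3! = 2 × 6 = 12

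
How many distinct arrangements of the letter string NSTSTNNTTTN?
11! / (5! × 2! × 4!) = 6930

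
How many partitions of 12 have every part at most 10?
Let r_j(i) = number of partitions of i into parts ≤ j, for i = 0..12. r_1(i) = 1 for all i; r_j(i) = r_{j-1}(i) + r_j(i-j). Rows j = 2..10: ≤2: 1 1 2 2 3 3 4 4 5 5 6 6 7; ≤3: 1 1 2 3 4 5 7 8 10 12 14 16 19; ≤4: 1 1 2 3 5 6 9 11 15 18 23 27 34; ≤5: 1 1 2 3 5 7 10 13 18 23 30 37 47; ≤6: 1 1 2 3 5 7 11 14 20 26 35 44 58; ≤7: 1 1 2 3 5 7 11 15 21 28 38 49 65; ≤8: 1 1 2 3 5 7 11 15 22 29 40 52 70; ≤9: 1 1 2 3 5 7 11 15 22 30 41 54 73; ≤10: 1 1 2 3 5 7 11 15 22 30 42 55 75. r_10(12) = 75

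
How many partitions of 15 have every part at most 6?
Let r_j(i) = number of partitions of i into parts ≤ j, for i = 0..15. r_1(i) = 1 for all i; r_j(i) = r_{j-1}(i) + r_j(i-j). Rows j = 2..6: ≤2: 1 1 2 2 3 3 4 4 5 5 6 6 7 7 8 8; ≤3: 1 1 2 3 4 5 7 8 10 12 14 16 19 21 24 27; ≤4: 1 1 2 3 5 6 9 11 15 18 23 27 34 39 47 54; ≤5: 1 1 2 3 5 7 10 13 18 23 30 37 47 57 70 84; ≤6: 1 1 2 3 5 7 11 14 20 26 35 44 58 71 90 110. r_6(15) = 110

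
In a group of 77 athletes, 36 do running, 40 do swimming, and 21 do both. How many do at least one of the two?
|A∪B| = |A| + |B| - |A∩B| = 36 + 40 - 21 = 55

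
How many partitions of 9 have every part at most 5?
Let r_j(i) = number of partitions of i into parts ≤ j, for i = 0..9. r_1(i) = 1 for all i; r_j(i) = r_{j-1}(i) + r_j(i-j). Rows j = 2..5: ≤2: 1 1 2 2 3 3 4 4 5 5; ≤3: 1 1 2 3 4 5 7 8 10 12; ≤4: 1 1 2 3 5 6 9 11 15 18; ≤5: 1 1 2 3 5 7 10 13 18 23. r_5(9) = 23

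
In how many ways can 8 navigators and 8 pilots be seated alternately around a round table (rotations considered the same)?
Fix one of the navigators: (8-1)! ways for the remaining navigators, × 8! ways for the pilots = 5040 × 40320 = 203212800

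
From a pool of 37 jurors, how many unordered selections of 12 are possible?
C(37,12) = 37!/(12!×25!) = 1852482996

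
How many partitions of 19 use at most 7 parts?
By conjugation, equals partitions of 19 into parts ≤ 7. Let r_j(i) = number of partitions of i into parts ≤ j, for i = 0..19. r_1(i) = 1 for all i; r_j(i) = r_{j-1}(i) + r_j(i-j). Rows j = 2..7: ≤2: 1 1 2 2 3 3 4 4 5 5 6 6 7 7 8 8 9 9 10 10; ≤3: 1 1 2 3 4 5 7 8 10 12 14 16 19 21 24 27 30 33 37 40; ≤4: 1 1 2 3 5 6 9 11 15 18 23 27 34 39 47 54 64 72 84 94; ≤5: 1 1 2 3 5 7 10 13 18 23 30 37 47 57 70 84 101 119 141 164; ≤6: 1 1 2 3 5 7 11 14 20 26 35 44 58 71 90 110 136 163 199 235; ≤7: 1 1 2 3 5 7 11 15 21 28 38 49 65 82 105 131 164 201 248 300. r_7(19) = 300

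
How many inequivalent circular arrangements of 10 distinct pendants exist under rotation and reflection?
(10-1)!/2 = 362880/2 = 181440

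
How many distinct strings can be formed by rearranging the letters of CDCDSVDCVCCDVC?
14! / (1! × 3! × 6! × 4!) = 840840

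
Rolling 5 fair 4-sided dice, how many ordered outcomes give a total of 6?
Coefficient of x^6 in (x + x² + ... + x^4)^5. By inclusion-exclusion on dice exceeding 4: Σ_j (-1)^j C(5,j)·C(6-1-4j, 4) = C(5,0)·C(5,4) = 1·5 = 5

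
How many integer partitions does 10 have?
Pentagonal recurrence p(n) = p(n-1) + p(n-2) - p(n-5) - p(n-7) + p(n-12) + p(n-15) - ... gives p(0..9) = 1, 1, 2, 3, 5, 7, 11, 15, 22, 30. p(10) = p(9) + p(8) - p(5) - p(3) = 30 + 22 - 7 - 3 = 42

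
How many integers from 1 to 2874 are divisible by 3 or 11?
⌊2874/3⌋ + ⌊2874/11⌋ - ⌊2874/33⌋ = 958 + 261 - 87 = 1132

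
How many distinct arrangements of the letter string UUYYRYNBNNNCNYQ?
15! / (4! × 1! × 5! × 1! × 1! × 1! × 2!) = 227026800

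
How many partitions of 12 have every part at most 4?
Let r_j(i) = number of partitions of i into parts ≤ j, for i = 0..12. r_1(i) = 1 for all i; r_j(i) = r_{j-1}(i) + r_j(i-j). Rows j = 2..4: ≤2: 1 1 2 2 3 3 4 4 5 5 6 6 7; ≤3: 1 1 2 3 4 5 7 8 10 12 14 16 19; ≤4: 1 1 2 3 5 6 9 11 15 18 23 27 34. r_4(12) = 34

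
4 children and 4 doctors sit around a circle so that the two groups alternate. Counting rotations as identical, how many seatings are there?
Fix one of the children: (4-1)! ways for the remaining children, × 4! ways for the doctors = 6 × 24 = 144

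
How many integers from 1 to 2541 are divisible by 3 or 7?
⌊2541/3⌋ + ⌊2541/7⌋ - ⌊2541/21⌋ = 847 + 363 - 121 = 1089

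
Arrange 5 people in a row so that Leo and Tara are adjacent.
Treat as block: (5-1)! × 2! = 24 × 2 = 48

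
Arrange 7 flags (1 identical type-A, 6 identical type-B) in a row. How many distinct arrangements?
7! / (1! × 6!) = 7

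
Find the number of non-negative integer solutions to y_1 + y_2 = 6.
C(6+2-1, 2-1) = C(7, 1) = 7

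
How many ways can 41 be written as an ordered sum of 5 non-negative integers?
C(41+5-1, 5-1) = C(45, 4) = 148995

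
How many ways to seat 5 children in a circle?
Circular: fix one position, arrange the rest. (5-1)! = 24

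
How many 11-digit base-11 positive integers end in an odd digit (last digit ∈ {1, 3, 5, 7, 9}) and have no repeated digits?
Last∈{1,3,5,7,9}. Last=0: 0. Last nonzero: 5×9×P(9,9) = 16329600. Total = 16329600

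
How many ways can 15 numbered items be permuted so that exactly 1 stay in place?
Choose the 1 fixed point C(15,1) = 15, derange the rest: !14 = Σ_{j=0}^{14} (-1)^j·14!/j! = 87178291200 - 87178291200 + 43589145600 - 14529715200 + 3632428800 - 726485760 + 121080960 - 17297280 + 2162160 - 240240 + 24024 - 2184 + 182 - 14 + 1 = 32071101049. Product = 15 × 32071101049 = 481066515735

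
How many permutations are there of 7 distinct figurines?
7! = 5040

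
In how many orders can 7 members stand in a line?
7! = 5040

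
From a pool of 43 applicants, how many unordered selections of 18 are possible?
C(43,18) = 43!/(18!×25!) = 608359048206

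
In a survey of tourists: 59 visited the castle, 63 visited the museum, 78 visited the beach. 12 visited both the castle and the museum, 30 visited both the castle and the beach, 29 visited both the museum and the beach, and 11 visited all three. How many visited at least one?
|A∪B∪C| = 59+63+78-12-30-29+11 = 140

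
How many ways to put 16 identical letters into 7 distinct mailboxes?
C(16+7-1, 7-1) = C(22, 6) = 74613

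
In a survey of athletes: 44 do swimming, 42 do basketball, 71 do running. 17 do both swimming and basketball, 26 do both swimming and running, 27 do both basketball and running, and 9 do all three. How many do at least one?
|A∪B∪C| = 44+42+71-17-26-27+9 = 96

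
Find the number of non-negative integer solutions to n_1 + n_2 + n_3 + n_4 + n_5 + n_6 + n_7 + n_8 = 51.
C(51+8-1, 8-1) = C(58, 7) = 300674088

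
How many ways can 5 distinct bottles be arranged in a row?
5! = 120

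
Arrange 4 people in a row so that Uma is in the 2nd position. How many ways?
Fix one position: (4-1)! = 6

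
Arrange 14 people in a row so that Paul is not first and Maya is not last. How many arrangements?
By inclusion-exclusion: 14! - 2×(14-1)! + (14-2)! = 87178291200 - 12454041600 + 479001600 = 75203251200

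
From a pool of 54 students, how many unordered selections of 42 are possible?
C(54,42) = 54!/(42!×12!) = 343006888770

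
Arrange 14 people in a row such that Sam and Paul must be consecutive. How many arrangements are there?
Treat the 2 as one block: (14-2+1)! × 2! = 6227020800 × 2 = 12454041600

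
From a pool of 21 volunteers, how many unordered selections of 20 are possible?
C(21,20) = 21!/(20!×1!) = 21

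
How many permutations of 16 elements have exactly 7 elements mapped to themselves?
Choose the 7 fixed points C(16,7) = 11440, derange the rest: !9 = Σ_{j=0}^{9} (-1)^j·9!/j! = 362880 - 362880 + 181440 - 60480 + 15120 - 3024 + 504 - 72 + 9 - 1 = 133496. Product = 11440 × 133496 = 1527194240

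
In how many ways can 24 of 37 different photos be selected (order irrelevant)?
C(37,24) = 37!/(24!×13!) = 3562467300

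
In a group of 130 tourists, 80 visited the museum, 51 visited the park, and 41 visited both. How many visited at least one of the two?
|A∪B| = |A| + |B| - |A∩B| = 80 + 51 - 41 = 90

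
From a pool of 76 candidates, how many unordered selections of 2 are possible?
C(76,2) = 76!/(2!×74!) = 2850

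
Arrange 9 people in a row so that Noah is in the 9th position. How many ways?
Fix one position: (9-1)! = 40320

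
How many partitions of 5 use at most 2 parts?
By conjugation, equals partitions of 5 into parts ≤ 2. Let r_j(i) = number of partitions of i into parts ≤ j, for i = 0..5. r_1(i) = 1 for all i; r_j(i) = r_{j-1}(i) + r_j(i-j). Rows j = 2..2: ≤2: 1 1 2 2 3 3. r_2(5) = 3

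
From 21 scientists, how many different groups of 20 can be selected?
C(21,20) = 21!/(20!×1!) = 21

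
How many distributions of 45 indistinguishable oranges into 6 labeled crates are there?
C(45+6-1, 6-1) = C(50, 5) = 2118760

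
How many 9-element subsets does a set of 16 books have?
C(16,9) = 16!/(9!×7!) = 11440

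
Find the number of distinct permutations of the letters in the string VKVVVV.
6! / (1! × 5!) = 6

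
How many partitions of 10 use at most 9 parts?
By conjugation, equals partitions of 10 into parts ≤ 9. Let r_j(i) = number of partitions of i into parts ≤ j, for i = 0..10. r_1(i) = 1 for all i; r_j(i) = r_{j-1}(i) + r_j(i-j). Rows j = 2..9: ≤2: 1 1 2 2 3 3 4 4 5 5 6; ≤3: 1 1 2 3 4 5 7 8 10 12 14; ≤4: 1 1 2 3 5 6 9 11 15 18 23; ≤5: 1 1 2 3 5 7 10 13 18 23 30; ≤6: 1 1 2 3 5 7 11 14 20 26 35; ≤7: 1 1 2 3 5 7 11 15 21 28 38; ≤8: 1 1 2 3 5 7 11 15 22 29 40; ≤9: 1 1 2 3 5 7 11 15 22 30 41. r_9(10) = 41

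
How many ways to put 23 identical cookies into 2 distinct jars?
C(23+2-1, 2-1) = C(24, 1) = 24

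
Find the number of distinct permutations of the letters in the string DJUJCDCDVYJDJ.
13! / (1! × 1! × 4! × 4! × 2! × 1!) = 5405400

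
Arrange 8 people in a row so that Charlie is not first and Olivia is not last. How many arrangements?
By inclusion-exclusion: 8! - 2×(8-1)! + (8-2)! = 40320 - 10080 + 720 = 30960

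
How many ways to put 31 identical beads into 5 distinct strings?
C(31+5-1, 5-1) = C(35, 4) = 52360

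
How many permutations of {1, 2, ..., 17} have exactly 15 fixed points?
Choose the 15 fixed points C(17,15) = 136, derange the rest: !2 = Σ_{j=0}^{2} (-1)^j·2!/j! = 2 - 2 + 1 = 1. Product = 136 × 1 = 136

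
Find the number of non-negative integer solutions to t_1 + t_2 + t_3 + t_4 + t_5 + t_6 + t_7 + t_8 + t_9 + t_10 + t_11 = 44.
C(44+11-1, 11-1) = C(54, 10) = 23930713170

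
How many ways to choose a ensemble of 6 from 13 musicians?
C(13,6) = 13!/(6!×7!) = 1716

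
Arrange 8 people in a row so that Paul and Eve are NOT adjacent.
Total - adjacent = 8! - (8-1)!×2 = 40320 - 10080 = 30240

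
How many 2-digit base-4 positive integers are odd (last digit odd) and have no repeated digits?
Last∈{1,3}. Last=0: 0. Last nonzero: 2×2×P(2,0) = 4. Total = 4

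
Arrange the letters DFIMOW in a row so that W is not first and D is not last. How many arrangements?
By inclusion-exclusion: 6! - 2×(6-1)! + (6-2)! = 720 - 240 + 24 = 504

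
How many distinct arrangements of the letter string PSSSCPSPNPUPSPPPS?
17! / (6! × 8! × 1! × 1! × 1!) = 12252240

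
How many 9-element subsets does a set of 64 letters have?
C(64,9) = 64!/(9!×55!) = 27540584512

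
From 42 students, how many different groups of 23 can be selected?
C(42,23) = 42!/(23!×19!) = 446775310800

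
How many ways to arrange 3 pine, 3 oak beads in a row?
6! / (3! × 3!) = 20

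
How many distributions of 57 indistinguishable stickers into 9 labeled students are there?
C(57+9-1, 9-1) = C(65, 8) = 5047381560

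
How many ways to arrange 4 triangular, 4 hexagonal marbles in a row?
8! / (4! × 4!) = 70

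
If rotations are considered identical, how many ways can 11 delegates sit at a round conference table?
Circular: fix one position, arrange the rest. (11-1)! = 3628800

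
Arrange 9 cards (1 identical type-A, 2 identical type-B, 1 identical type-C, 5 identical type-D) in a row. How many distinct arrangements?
9! / (1! × 2! × 1! × 5!) = 1512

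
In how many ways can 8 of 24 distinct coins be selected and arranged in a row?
P(24,8) = 24!/(24-8)! = 29654190720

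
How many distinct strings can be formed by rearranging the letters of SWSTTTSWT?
9! / (2! × 3! × 4!) = 1260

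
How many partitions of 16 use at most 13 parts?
By conjugation, equals partitions of 16 into parts ≤ 13. Let r_j(i) = number of partitions of i into parts ≤ j, for i = 0..16. r_1(i) = 1 for all i; r_j(i) = r_{j-1}(i) + r_j(i-j). Rows j = 2..13: ≤2: 1 1 2 2 3 3 4 4 5 5 6 6 7 7 8 8 9; ≤3: 1 1 2 3 4 5 7 8 10 12 14 16 19 21 24 27 30; ≤4: 1 1 2 3 5 6 9 11 15 18 23 27 34 39 47 54 64; ≤5: 1 1 2 3 5 7 10 13 18 23 30 37 47 57 70 84 101; ≤6: 1 1 2 3 5 7 11 14 20 26 35 44 58 71 90 110 136; ≤7: 1 1 2 3 5 7 11 15 21 28 38 49 65 82 105 131 164; ≤8: 1 1 2 3 5 7 11 15 22 29 40 52 70 89 116 146 186; ≤9: 1 1 2 3 5 7 11 15 22 30 41 54 73 94 123 157 201; ≤10: 1 1 2 3 5 7 11 15 22 30 42 55 75 97 128 164 212; ≤11: 1 1 2 3 5 7 11 15 22 30 42 56 76 99 131 169 219; ≤12: 1 1 2 3 5 7 11 15 22 30 42 56 77 100 133 172 224; ≤13: 1 1 2 3 5 7 11 15 22 30 42 56 77 101 134 174 227. r_13(16) = 227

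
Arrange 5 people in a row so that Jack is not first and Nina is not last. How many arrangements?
By inclusion-exclusion: 5! - 2×(5-1)! + (5-2)! = 120 - 48 + 6 = 78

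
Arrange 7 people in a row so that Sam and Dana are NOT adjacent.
Total - adjacent = 7! - (7-1)!×2 = 5040 - 1440 = 3600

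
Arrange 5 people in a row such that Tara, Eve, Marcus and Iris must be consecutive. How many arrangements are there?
Treat the 4 as one block: (5-4+1)! × 4! = 2 × 24 = 48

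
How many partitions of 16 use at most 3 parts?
By conjugation, equals partitions of 16 into parts ≤ 3. Let r_j(i) = number of partitions of i into parts ≤ j, for i = 0..16. r_1(i) = 1 for all i; r_j(i) = r_{j-1}(i) + r_j(i-j). Rows j = 2..3: ≤2: 1 1 2 2 3 3 4 4 5 5 6 6 7 7 8 8 9; ≤3: 1 1 2 3 4 5 7 8 10 12 14 16 19 21 24 27 30. r_3(16) = 30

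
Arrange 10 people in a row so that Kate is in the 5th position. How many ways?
Fix one position: (10-1)! = 362880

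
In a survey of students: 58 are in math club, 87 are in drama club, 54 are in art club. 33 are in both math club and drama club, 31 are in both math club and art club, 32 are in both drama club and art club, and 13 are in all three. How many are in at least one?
|A∪B∪C| = 58+87+54-33-31-32+13 = 116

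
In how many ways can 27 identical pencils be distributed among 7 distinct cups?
C(27+7-1, 7-1) = C(33, 6) = 1107568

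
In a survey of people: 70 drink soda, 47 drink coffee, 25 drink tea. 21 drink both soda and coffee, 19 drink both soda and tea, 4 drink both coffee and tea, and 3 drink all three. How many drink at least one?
|A∪B∪C| = 70+47+25-21-19-4+3 = 101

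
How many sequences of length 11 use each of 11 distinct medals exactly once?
11! = 39916800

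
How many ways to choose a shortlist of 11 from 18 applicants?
C(18,11) = 18!/(11!×7!) = 31824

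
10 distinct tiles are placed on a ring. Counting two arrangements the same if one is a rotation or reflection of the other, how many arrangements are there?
(10-1)!/2 = 362880/2 = 181440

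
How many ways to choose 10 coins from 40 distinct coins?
C(40,10) = 40!/(10!×30!) = 847660528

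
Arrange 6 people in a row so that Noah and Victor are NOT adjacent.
Total - adjacent = 6! - (6-1)!×2 = 720 - 240 = 480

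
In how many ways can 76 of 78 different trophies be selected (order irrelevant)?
C(78,76) = 78!/(76!×2!) = 3003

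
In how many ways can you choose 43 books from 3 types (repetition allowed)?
C(43+3-1, 3-1) = C(45, 2) = 990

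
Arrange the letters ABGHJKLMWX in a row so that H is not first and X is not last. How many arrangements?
By inclusion-exclusion: 10! - 2×(10-1)! + (10-2)! = 3628800 - 725760 + 40320 = 2943360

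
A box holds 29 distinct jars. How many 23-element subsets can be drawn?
C(29,23) = 29!/(23!×6!) = 475020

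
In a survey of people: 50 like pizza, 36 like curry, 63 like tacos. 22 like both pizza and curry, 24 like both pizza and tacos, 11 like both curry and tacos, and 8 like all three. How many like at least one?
|A∪B∪C| = 50+36+63-22-24-11+8 = 100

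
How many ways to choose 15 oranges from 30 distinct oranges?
C(30,15) = 30!/(15!×15!) = 155117520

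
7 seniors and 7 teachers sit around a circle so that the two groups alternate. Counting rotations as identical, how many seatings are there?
Fix one of the seniors: (7-1)! ways for the remaining seniors, × 7! ways for the teachers = 720 × 5040 = 3628800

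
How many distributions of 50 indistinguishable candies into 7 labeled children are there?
C(50+7-1, 7-1) = C(56, 6) = 32468436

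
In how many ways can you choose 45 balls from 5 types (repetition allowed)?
C(45+5-1, 5-1) = C(49, 4) = 211876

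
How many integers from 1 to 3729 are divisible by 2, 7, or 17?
⌊3729/2⌋+⌊3729/7⌋+⌊3729/17⌋ - ⌊3729/14⌋-⌊3729/34⌋-⌊3729/119⌋ + ⌊3729/238⌋ = 1864+532+219 - 266-109-31 + 15 = 2224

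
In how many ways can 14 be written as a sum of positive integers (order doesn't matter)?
Pentagonal recurrence p(n) = p(n-1) + p(n-2) - p(n-5) - p(n-7) + p(n-12) + p(n-15) - ... gives p(0..13) = 1, 1, 2, 3, 5, 7, 11, 15, 22, 30, 42, 56, 77, 101. p(14) = p(13) + p(12) - p(9) - p(7) + p(2) = 101 + 77 - 30 - 15 + 2 = 135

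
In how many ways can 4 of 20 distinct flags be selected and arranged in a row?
P(20,4) = 20!/(20-4)! = 116280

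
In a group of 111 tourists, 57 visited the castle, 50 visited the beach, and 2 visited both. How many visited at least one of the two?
|A∪B| = |A| + |B| - |A∩B| = 57 + 50 - 2 = 105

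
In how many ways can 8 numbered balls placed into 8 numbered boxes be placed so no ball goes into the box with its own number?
!8 = Σ_{j=0}^{8} (-1)^j·8!/j! = 40320 - 40320 + 20160 - 6720 + 1680 - 336 + 56 - 8 + 1 = 14833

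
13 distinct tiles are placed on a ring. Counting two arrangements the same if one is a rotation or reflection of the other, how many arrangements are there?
(13-1)!/2 = 479001600/2 = 239500800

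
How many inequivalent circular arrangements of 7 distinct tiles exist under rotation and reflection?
(7-1)!/2 = 720/2 = 360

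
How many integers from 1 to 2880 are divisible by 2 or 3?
⌊2880/2⌋ + ⌊2880/3⌋ - ⌊2880/6⌋ = 1440 + 960 - 480 = 1920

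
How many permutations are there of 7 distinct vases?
7! = 5040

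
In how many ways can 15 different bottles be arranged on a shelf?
15! = 1307674368000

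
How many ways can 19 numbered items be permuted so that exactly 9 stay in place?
Choose the 9 fixed points C(19,9) = 92378, derange the rest: !10 = Σ_{j=0}^{10} (-1)^j·10!/j! = 3628800 - 3628800 + 1814400 - 604800 + 151200 - 30240 + 5040 - 720 + 90 - 10 + 1 = 1334961. Product = 92378 × 1334961 = 123321027258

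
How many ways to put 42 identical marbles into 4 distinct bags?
C(42+4-1, 4-1) = C(45, 3) = 14190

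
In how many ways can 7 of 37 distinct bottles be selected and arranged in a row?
P(37,7) = 37!/(37-7)! = 51889178880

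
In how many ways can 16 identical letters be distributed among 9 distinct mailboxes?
C(16+9-1, 9-1) = C(24, 8) = 735471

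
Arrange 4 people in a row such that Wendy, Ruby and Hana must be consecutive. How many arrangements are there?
Treat the 3 as one block: (4-3+1)! × 3! = 2 × 6 = 12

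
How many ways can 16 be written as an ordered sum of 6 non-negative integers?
C(16+6-1, 6-1) = C(21, 5) = 20349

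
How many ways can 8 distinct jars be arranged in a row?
8! = 40320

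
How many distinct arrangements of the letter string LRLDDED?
7! / (1! × 3! × 1! × 2!) = 420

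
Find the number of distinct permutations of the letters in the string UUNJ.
4! / (1! × 1! × 2!) = 12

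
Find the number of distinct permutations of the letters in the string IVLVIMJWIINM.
12! / (2! × 1! × 1! × 1! × 1! × 4! × 2!) = 4989600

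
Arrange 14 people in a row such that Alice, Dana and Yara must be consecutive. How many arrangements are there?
Treat the 3 as one block: (14-3+1)! × 3! = 479001600 × 6 = 2874009600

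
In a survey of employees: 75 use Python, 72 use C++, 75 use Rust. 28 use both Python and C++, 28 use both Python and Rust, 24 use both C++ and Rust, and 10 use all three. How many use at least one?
|A∪B∪C| = 75+72+75-28-28-24+10 = 152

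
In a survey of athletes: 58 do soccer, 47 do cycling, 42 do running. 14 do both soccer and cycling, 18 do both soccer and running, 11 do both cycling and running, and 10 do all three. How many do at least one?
|A∪B∪C| = 58+47+42-14-18-11+10 = 114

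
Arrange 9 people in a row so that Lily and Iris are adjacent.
Treat as block: (9-1)! × 2! = 40320 × 2 = 80640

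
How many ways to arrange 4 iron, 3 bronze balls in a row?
7! / (4! × 3!) = 35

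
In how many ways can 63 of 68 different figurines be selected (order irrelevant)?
C(68,63) = 68!/(63!×5!) = 10424128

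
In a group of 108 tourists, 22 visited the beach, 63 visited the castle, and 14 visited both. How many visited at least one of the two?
|A∪B| = |A| + |B| - |A∩B| = 22 + 63 - 14 = 71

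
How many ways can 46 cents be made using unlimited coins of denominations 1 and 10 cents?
Coefficient of x^46 in 1/(1-x^1) · 1/(1-x^10). Use j coins of 10 for j = 0..⌊46/10⌋ = 4, the rest in 1s: 4 + 1 = 5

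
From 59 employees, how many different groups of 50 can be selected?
C(59,50) = 59!/(50!×9!) = 12565671261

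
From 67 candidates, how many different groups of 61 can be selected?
C(67,61) = 67!/(61!×6!) = 99795696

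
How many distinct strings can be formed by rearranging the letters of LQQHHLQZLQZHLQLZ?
16! / (3! × 3! × 5! × 5!) = 40360320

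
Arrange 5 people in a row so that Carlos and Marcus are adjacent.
Treat as block: (5-1)! × 2! = 24 × 2 = 48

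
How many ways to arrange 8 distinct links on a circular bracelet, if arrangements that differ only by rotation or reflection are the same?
(8-1)!/2 = 5040/2 = 2520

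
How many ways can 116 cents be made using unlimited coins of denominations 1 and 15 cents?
Coefficient of x^116 in 1/(1-x^1) · 1/(1-x^15). Use j coins of 15 for j = 0..⌊116/15⌋ = 7, the rest in 1s: 7 + 1 = 8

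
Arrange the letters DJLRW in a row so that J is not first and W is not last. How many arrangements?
By inclusion-exclusion: 5! - 2×(5-1)! + (5-2)! = 120 - 48 + 6 = 78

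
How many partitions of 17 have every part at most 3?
Let r_j(i) = number of partitions of i into parts ≤ j, for i = 0..17. r_1(i) = 1 for all i; r_j(i) = r_{j-1}(i) + r_j(i-j). Rows j = 2..3: ≤2: 1 1 2 2 3 3 4 4 5 5 6 6 7 7 8 8 9 9; ≤3: 1 1 2 3 4 5 7 8 10 12 14 16 19 21 24 27 30 33. r_3(17) = 33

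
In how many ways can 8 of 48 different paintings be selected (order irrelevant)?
C(48,8) = 48!/(8!×40!) = 377348994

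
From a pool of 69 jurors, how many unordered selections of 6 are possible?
C(69,6) = 69!/(6!×63!) = 119877472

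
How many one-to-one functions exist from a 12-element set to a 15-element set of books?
P(15,12) = 15!/(15-12)! = 217945728000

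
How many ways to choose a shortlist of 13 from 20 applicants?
C(20,13) = 20!/(13!×7!) = 77520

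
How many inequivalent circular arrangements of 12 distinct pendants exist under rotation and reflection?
(12-1)!/2 = 39916800/2 = 19958400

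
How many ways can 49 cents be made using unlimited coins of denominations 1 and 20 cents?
Coefficient of x^49 in 1/(1-x^1) · 1/(1-x^20). Use j coins of 20 for j = 0..⌊49/20⌋ = 2, the rest in 1s: 2 + 1 = 3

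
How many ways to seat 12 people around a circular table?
Circular: fix one position, arrange the rest. (12-1)! = 39916800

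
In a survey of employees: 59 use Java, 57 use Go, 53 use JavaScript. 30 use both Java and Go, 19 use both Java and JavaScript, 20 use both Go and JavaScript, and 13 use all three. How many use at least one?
|A∪B∪C| = 59+57+53-30-19-20+13 = 113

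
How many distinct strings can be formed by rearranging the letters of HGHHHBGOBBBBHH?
14! / (5! × 2! × 6! × 1!) = 504504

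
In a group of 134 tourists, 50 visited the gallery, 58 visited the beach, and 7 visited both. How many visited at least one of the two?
|A∪B| = |A| + |B| - |A∩B| = 50 + 58 - 7 = 101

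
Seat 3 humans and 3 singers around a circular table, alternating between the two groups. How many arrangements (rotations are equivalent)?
Fix one of the humans: (3-1)! ways for the remaining humans, × 3! ways for the singers = 2 × 6 = 12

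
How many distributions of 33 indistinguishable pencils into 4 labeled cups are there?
C(33+4-1, 4-1) = C(36, 3) = 7140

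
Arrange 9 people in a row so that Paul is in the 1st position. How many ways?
Fix one position: (9-1)! = 40320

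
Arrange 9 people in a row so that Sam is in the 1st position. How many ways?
Fix one position: (9-1)! = 40320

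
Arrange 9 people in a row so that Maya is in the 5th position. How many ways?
Fix one position: (9-1)! = 40320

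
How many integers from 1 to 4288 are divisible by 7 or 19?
⌊4288/7⌋ + ⌊4288/19⌋ - ⌊4288/133⌋ = 612 + 225 - 32 = 805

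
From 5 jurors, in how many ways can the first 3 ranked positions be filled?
P(5,3) = 5!/(5-3)! = 60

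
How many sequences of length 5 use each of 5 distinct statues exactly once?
5! = 120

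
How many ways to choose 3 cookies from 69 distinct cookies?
C(69,3) = 69!/(3!×66!) = 52394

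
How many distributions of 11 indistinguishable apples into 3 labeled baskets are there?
C(11+3-1, 3-1) = C(13, 2) = 78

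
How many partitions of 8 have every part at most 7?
Let r_j(i) = number of partitions of i into parts ≤ j, for i = 0..8. r_1(i) = 1 for all i; r_j(i) = r_{j-1}(i) + r_j(i-j). Rows j = 2..7: ≤2: 1 1 2 2 3 3 4 4 5; ≤3: 1 1 2 3 4 5 7 8 10; ≤4: 1 1 2 3 5 6 9 11 15; ≤5: 1 1 2 3 5 7 10 13 18; ≤6: 1 1 2 3 5 7 11 14 20; ≤7: 1 1 2 3 5 7 11 15 21. r_7(8) = 21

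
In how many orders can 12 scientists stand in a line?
12! = 479001600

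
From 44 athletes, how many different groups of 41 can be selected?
C(44,41) = 44!/(41!×3!) = 13244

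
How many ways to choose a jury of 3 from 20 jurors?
C(20,3) = 20!/(3!×17!) = 1140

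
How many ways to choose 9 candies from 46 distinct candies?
C(46,9) = 46!/(9!×37!) = 1101716330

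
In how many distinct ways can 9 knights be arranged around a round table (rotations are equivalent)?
Circular: fix one position, arrange the rest. (9-1)! = 40320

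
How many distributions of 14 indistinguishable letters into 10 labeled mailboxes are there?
C(14+10-1, 10-1) = C(23, 9) = 817190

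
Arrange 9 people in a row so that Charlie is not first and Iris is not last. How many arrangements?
By inclusion-exclusion: 9! - 2×(9-1)! + (9-2)! = 362880 - 80640 + 5040 = 287280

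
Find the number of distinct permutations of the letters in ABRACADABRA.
11! / (5! × 2! × 2! × 1! × 1!) = 83160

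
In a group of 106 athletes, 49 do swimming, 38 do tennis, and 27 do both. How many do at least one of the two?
|A∪B| = |A| + |B| - |A∩B| = 49 + 38 - 27 = 60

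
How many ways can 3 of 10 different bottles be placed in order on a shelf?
P(10,3) = 10!/(10-3)! = 720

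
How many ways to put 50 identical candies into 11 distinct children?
C(50+11-1, 11-1) = C(60, 10) = 75394027566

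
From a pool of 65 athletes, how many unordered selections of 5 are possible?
C(65,5) = 65!/(5!×60!) = 8259888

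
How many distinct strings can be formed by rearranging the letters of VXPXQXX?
7! / (1! × 1! × 4! × 1!) = 210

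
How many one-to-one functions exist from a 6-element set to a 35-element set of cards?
P(35,6) = 35!/(35-6)! = 1168675200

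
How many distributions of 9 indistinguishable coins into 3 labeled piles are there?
C(9+3-1, 3-1) = C(11, 2) = 55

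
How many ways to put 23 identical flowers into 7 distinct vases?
C(23+7-1, 7-1) = C(29, 6) = 475020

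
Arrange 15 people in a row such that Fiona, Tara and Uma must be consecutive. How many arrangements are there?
Treat the 3 as one block: (15-3+1)! × 3! = 6227020800 × 6 = 37362124800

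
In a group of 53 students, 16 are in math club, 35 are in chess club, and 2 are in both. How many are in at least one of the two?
|A∪B| = |A| + |B| - |A∩B| = 16 + 35 - 2 = 49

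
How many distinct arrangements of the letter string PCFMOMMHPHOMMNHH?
16! / (5! × 4! × 2! × 1! × 1! × 2! × 1!) = 1816214400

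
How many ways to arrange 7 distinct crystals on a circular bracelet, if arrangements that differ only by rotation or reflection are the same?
(7-1)!/2 = 720/2 = 360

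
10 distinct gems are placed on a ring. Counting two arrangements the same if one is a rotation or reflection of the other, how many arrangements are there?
(10-1)!/2 = 362880/2 = 181440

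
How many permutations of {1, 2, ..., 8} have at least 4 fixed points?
Exactly j fixed points: C(8,j)·!(8-j); sum over j ≥ 4 (derangement numbers via !m = (m-1)·(!(m-1) + !(m-2)): !0..!4 = 1, 0, 1, 2, 9). Σ_{j=4}^{8} C(8,j)·!(8-j) = C(8,4)·!4 + C(8,5)·!3 + C(8,6)·!2 + C(8,7)·!1 + C(8,8)·!0 = 70·9 + 56·2 + 28·1 + 8·0 + 1·1 = 771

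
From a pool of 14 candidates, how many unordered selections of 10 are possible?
C(14,10) = 14!/(10!×4!) = 1001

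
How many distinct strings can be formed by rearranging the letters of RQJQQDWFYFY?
11! / (1! × 1! × 1! × 3! × 2! × 1! × 2!) = 1663200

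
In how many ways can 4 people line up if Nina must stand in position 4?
Fix one position: (4-1)! = 6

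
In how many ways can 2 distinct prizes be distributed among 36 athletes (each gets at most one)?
P(36,2) = 36!/(36-2)! = 1260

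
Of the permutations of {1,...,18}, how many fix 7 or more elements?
Exactly j fixed points: C(18,j)·!(18-j); sum over j ≥ 7 (derangement numbers via !m = (m-1)·(!(m-1) + !(m-2)): !0..!11 = 1, 0, 1, 2, 9, 44, 265, 1854, 14833, 133496, 1334961, 14684570). Σ_{j=7}^{18} C(18,j)·!(18-j) = C(18,7)·!11 + C(18,8)·!10 + C(18,9)·!9 + C(18,10)·!8 + C(18,11)·!7 + C(18,12)·!6 + C(18,13)·!5 + C(18,14)·!4 + C(18,15)·!3 + C(18,16)·!2 + C(18,17)·!1 + C(18,18)·!0 = 31824·14684570 + 43758·1334961 + 48620·133496 + 43758·14833 + 31824·1854 + 18564·265 + 8568·44 + 3060·9 + 816·2 + 153·1 + 18·0 + 1·1 = 532940944526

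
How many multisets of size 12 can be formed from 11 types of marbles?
C(12+11-1, 11-1) = C(22, 10) = 646646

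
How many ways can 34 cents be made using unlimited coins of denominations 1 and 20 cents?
Coefficient of x^34 in 1/(1-x^1) · 1/(1-x^20). Use j coins of 20 for j = 0..⌊34/20⌋ = 1, the rest in 1s: 1 + 1 = 2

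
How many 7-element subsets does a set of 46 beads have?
C(46,7) = 46!/(7!×39!) = 53524680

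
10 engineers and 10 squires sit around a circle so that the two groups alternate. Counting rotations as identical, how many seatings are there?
Fix one of the engineers: (10-1)! ways for the remaining engineers, × 10! ways for the squires = 362880 × 3628800 = 1316818944000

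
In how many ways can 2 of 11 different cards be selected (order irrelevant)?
C(11,2) = 11!/(2!×9!) = 55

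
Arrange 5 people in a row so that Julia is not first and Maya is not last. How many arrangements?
By inclusion-exclusion: 5! - 2×(5-1)! + (5-2)! = 120 - 48 + 6 = 78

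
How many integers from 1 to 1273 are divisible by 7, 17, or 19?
⌊1273/7⌋+⌊1273/17⌋+⌊1273/19⌋ - ⌊1273/119⌋-⌊1273/133⌋-⌊1273/323⌋ + ⌊1273/2261⌋ = 181+74+67 - 10-9-3 + 0 = 300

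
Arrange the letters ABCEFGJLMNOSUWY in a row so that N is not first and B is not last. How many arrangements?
By inclusion-exclusion: 15! - 2×(15-1)! + (15-2)! = 1307674368000 - 174356582400 + 6227020800 = 1139544806400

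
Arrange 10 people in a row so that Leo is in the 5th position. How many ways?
Fix one position: (10-1)! = 362880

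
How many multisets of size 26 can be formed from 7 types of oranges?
C(26+7-1, 7-1) = C(32, 6) = 906192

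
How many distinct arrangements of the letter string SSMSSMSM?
8! / (5! × 3!) = 56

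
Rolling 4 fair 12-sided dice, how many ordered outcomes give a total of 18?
Coefficient of x^18 in (x + x² + ... + x^12)^4. By inclusion-exclusion on dice exceeding 12: Σ_j (-1)^j C(4,j)·C(18-1-12j, 3) = C(4,0)·C(17,3) - C(4,1)·C(5,3) = 1·680 - 4·10 = 640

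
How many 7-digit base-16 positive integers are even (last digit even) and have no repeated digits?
Last∈{0,2,4,6,8,10,12,14}. Last=0: 3603600. Last nonzero: 7×14×P(14,5) = 23543520. Total = 27147120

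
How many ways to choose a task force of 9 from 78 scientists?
C(78,9) = 78!/(9!×69!) = 182364632450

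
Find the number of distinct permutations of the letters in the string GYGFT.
5! / (1! × 1! × 2! × 1!) = 60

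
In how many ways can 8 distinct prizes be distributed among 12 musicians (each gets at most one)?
P(12,8) = 12!/(12-8)! = 19958400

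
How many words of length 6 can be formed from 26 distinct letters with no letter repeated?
P(26,6) = 26!/(26-6)! = 165765600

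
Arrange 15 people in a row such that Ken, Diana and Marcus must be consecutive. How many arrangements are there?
Treat the 3 as one block: (15-3+1)! × 3! = 6227020800 × 6 = 37362124800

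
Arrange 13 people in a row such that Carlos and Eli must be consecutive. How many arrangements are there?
Treat the 2 as one block: (13-2+1)! × 2! = 479001600 × 2 = 958003200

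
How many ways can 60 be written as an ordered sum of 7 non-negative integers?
C(60+7-1, 7-1) = C(66, 6) = 90858768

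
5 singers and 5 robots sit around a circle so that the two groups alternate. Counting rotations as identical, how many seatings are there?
Fix one of the singers: (5-1)! ways for the remaining singers, × 5! ways for the robots = 24 × 120 = 2880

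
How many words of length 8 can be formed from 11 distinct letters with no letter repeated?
P(11,8) = 11!/(11-8)! = 6652800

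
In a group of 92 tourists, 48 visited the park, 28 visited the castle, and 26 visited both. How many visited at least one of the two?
|A∪B| = |A| + |B| - |A∩B| = 48 + 28 - 26 = 50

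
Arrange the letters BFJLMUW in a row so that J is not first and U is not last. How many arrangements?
By inclusion-exclusion: 7! - 2×(7-1)! + (7-2)! = 5040 - 1440 + 120 = 3720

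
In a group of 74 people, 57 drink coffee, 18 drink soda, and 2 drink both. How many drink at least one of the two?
|A∪B| = |A| + |B| - |A∩B| = 57 + 18 - 2 = 73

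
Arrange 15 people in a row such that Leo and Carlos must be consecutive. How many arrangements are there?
Treat the 2 as one block: (15-2+1)! × 2! = 87178291200 × 2 = 174356582400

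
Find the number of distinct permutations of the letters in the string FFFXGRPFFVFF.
12! / (1! × 1! × 1! × 7! × 1! × 1!) = 95040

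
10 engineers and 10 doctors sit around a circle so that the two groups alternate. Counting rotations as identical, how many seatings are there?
Fix one of the engineers: (10-1)! ways for the remaining engineers, × 10! ways for the doctors = 362880 × 3628800 = 1316818944000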